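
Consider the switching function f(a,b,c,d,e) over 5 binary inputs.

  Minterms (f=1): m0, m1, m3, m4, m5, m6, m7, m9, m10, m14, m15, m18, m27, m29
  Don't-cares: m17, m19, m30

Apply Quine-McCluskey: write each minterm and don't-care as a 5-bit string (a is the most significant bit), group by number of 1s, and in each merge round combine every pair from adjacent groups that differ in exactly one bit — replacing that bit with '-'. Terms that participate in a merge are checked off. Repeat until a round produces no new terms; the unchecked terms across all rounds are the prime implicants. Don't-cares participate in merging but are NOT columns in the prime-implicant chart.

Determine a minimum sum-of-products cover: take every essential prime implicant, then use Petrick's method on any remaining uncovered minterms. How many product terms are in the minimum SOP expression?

8

[col 0] 00000*, 00001*, 00011*, 00100*, 00101*, 00110*, 00111*, 01001*, 01010*, 01110*, 01111*, 10001*, 10010*, 10011*, 11011*, 11101, 11110*
[col 1] -0001*, -0011*, -1110, 0-001, 0-110*, 0-111*, 00-00*, 00-01*, 00-11*, 000-1*, 0000-*, 001-0*, 001-1*, 0010-*, 0011-*, 01-10, 0111-*, 1-011, 100-1*, 1001-
[col 2] -00-1, 0-11-, 00--1, 00-0-, 001--
Prime implicants: -00-1, -1110, 0-001, 0-11-, 00--1, 00-0-, 001--, 01-10, 1-011, 1001-, 11101
PI chart (minterm → PIs covering it):
  0 | 00-0-  (sole → essential)
  1 | -00-1,0-001,00--1,00-0-
  3 | -00-1,00--1
  4 | 00-0-,001--
  5 | 00--1,00-0-,001--
  6 | 0-11-,001--
  7 | 0-11-,00--1,001--
  9 | 0-001  (sole → essential)
  10 | 01-10  (sole → essential)
  14 | -1110,0-11-,01-10
  15 | 0-11-  (sole → essential)
  18 | 1001-  (sole → essential)
  27 | 1-011  (sole → essential)
  29 | 11101  (sole → essential)
Essential prime implicants: 0-001, 0-11-, 00-0-, 01-10, 1-011, 1001-, 11101
Petrick residual → -00-1
Minimum SOP uses 8 PIs: b'c'e + a'c'd'e + a'cd + a'b'd' + a'bde' + ac'de + ab'c'd + abcd'e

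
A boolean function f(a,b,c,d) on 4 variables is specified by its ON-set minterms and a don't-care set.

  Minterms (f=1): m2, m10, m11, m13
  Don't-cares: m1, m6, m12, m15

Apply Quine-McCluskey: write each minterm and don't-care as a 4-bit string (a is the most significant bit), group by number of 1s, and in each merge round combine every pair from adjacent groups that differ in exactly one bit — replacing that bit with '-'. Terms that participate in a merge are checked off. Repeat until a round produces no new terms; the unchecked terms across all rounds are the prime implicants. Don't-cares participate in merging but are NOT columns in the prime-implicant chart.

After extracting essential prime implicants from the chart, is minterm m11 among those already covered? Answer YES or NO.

NO

[col 0] 0001, 0010*, 0110*, 1010*, 1011*, 1100*, 1101*, 1111*
[col 1] -010, 0-10, 1-11, 101-, 11-1, 110-
Prime implicants: -010, 0-10, 0001, 1-11, 101-, 11-1, 110-
PI chart (minterm → PIs covering it):
  2 | -010,0-10
  10 | -010,101-
  11 | 1-11,101-
  13 | 11-1,110-
(no essential prime implicants)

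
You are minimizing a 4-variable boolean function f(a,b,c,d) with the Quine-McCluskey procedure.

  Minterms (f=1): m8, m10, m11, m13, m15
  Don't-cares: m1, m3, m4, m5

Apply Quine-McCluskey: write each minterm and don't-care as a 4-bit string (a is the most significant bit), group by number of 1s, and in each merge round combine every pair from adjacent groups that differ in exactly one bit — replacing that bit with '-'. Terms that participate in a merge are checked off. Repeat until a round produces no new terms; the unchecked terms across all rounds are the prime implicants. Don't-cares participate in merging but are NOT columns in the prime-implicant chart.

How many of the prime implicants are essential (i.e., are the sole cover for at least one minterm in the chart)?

size-2^0 implicants → 0001(✓)  0011(✓)  0100(✓)  0101(✓)  1000(✓)  1010(✓)  1011(✓)  1101(✓)  1111(✓)
size-2^1 implicants → -011  -101  0-01  00-1  010-  1-11  10-0  101-  11-1
Unchecked terms (primes): -011, -101, 0-01, 00-1, 010-, 1-11, 10-0, 101-, 11-1
Minterm coverage:
  m8 ⊆ 10-0 [E]
  m10 ⊆ 10-0,101-
  m11 ⊆ -011,1-11,101-
  m13 ⊆ -101,11-1
  m15 ⊆ 1-11,11-1
E = {10-0}

1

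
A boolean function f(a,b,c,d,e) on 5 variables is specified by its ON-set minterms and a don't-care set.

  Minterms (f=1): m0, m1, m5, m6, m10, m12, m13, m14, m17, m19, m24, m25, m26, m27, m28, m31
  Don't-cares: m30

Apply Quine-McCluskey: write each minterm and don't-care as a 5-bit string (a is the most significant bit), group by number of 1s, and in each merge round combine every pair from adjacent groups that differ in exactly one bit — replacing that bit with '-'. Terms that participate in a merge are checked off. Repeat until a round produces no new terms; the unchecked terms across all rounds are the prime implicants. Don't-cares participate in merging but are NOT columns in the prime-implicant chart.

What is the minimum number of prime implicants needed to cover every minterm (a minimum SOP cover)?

8

[col 0] 00000*, 00001*, 00101*, 00110*, 01010*, 01100*, 01101*, 01110*, 10001*, 10011*, 11000*, 11001*, 11010*, 11011*, 11100*, 11110*, 11111*
[col 1] -0001, -1010*, -1100*, -1110*, 0-101, 0-110, 00-01, 0000-, 01-10*, 011-0*, 0110-, 1-001*, 1-011*, 100-1*, 11-00*, 11-10*, 11-11*, 110-0*, 110-1*, 1100-*, 1101-*, 111-0*, 1111-*
[col 2] -1-10, -11-0, 1-0-1, 11--0, 11-1-, 110--
Prime implicants: -0001, -1-10, -11-0, 0-101, 0-110, 00-01, 0000-, 0110-, 1-0-1, 11--0, 11-1-, 110--
PI chart (minterm → PIs covering it):
  0 | 0000-  (sole → essential)
  1 | -0001,00-01,0000-
  5 | 0-101,00-01
  6 | 0-110  (sole → essential)
  10 | -1-10  (sole → essential)
  12 | -11-0,0110-
  13 | 0-101,0110-
  14 | -1-10,-11-0,0-110
  17 | -0001,1-0-1
  19 | 1-0-1  (sole → essential)
  24 | 11--0,110--
  25 | 1-0-1,110--
  26 | -1-10,11--0,11-1-,110--
  27 | 1-0-1,11-1-,110--
  28 | -11-0,11--0
  31 | 11-1-  (sole → essential)
Essential prime implicants: -1-10, 0-110, 0000-, 1-0-1, 11-1-
Petrick residual → -11-0, 0-101, 11--0
Minimum SOP uses 8 PIs: bde' + bce' + a'cd'e + a'cde' + a'b'c'd' + ac'e + abe' + abd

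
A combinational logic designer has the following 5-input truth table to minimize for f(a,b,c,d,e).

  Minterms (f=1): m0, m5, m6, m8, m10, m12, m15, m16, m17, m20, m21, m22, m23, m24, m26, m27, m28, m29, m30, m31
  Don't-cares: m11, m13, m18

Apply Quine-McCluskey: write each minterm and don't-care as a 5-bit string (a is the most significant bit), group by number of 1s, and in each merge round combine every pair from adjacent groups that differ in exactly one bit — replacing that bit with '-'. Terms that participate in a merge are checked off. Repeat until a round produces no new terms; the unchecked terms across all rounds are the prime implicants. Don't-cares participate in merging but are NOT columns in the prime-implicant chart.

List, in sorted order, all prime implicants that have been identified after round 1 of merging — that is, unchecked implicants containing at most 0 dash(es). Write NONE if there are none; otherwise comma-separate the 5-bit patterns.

size-2^0 implicants → 00000(✓)  00101(✓)  00110(✓)  01000(✓)  01010(✓)  01011(✓)  01100(✓)  01101(✓)  01111(✓)  10000(✓)  10001(✓)  10010(✓)  10100(✓)  10101(✓)  10110(✓)  10111(✓)  11000(✓)  11010(✓)  11011(✓)  11100(✓)  11101(✓)  11110(✓)  11111(✓)
size-2^1 implicants → -0000(✓)  -0101(✓)  -0110  -1000(✓)  -1010(✓)  -1011(✓)  -1100(✓)  -1101(✓)  -1111(✓)  0-000(✓)  0-101(✓)  01-00(✓)  01-11(✓)  010-0(✓)  0101-(✓)  011-1(✓)  0110-(✓)  1-000(✓)  1-010(✓)  1-100(✓)  1-101(✓)  1-110(✓)  1-111(✓)  10-00(✓)  10-01(✓)  10-10(✓)  100-0(✓)  1000-(✓)  101-0(✓)  101-1(✓)  1010-(✓)  1011-(✓)  11-00(✓)  11-10(✓)  11-11(✓)  110-0(✓)  1101-(✓)  111-0(✓)  111-1(✓)  1110-(✓)  1111-(✓)
size-2^2 implicants → --000  --101  -1-00  -1-11  -10-0  -101-  -11-1  -110-  1--00(✓)  1--10(✓)  1-0-0(✓)  1-1-0(✓)  1-1-1(✓)  1-10-(✓)  1-11-(✓)  10--0(✓)  10-0-  101--(✓)  11--0(✓)  11-1-  111--(✓)
size-2^3 implicants → 1---0  1-1--
Unchecked terms (primes): --000, --101, -0110, -1-00, -1-11, -10-0, -101-, -11-1, -110-, 1---0, 1-1--, 10-0-, 11-1-

NONE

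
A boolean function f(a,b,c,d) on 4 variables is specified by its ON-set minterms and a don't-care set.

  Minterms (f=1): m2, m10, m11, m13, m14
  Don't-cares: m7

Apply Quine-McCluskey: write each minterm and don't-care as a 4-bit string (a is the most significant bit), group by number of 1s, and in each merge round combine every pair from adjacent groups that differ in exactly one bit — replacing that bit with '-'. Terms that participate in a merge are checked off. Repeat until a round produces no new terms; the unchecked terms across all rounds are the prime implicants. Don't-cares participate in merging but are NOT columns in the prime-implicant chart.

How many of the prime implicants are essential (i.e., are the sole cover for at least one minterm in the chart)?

4

Round 0: 0010✓ 0111 1010✓ 1011✓ 1101 1110✓
Round 1: -010 1-10 101-
PIs = {-010, 0111, 1-10, 101-, 1101}
Coverage chart:
  m2: -010 ←essential
  m10: -010,1-10,101-
  m11: 101- ←essential
  m13: 1101 ←essential
  m14: 1-10 ←essential
Essential: -010, 1-10, 101-, 1101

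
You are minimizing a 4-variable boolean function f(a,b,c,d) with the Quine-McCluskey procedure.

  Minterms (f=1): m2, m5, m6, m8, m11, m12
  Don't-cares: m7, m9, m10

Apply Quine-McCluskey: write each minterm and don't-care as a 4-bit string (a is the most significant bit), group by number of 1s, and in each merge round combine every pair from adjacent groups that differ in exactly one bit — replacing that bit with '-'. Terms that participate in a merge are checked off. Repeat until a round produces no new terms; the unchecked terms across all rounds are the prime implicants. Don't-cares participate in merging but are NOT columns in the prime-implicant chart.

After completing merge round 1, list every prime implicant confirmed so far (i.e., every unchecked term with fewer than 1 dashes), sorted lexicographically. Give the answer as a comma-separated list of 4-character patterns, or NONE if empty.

[col 0] 0010*, 0101*, 0110*, 0111*, 1000*, 1001*, 1010*, 1011*, 1100*
[col 1] -010, 0-10, 01-1, 011-, 1-00, 10-0*, 10-1*, 100-*, 101-*
[col 2] 10--
Prime implicants: -010, 0-10, 01-1, 011-, 1-00, 10--

NONE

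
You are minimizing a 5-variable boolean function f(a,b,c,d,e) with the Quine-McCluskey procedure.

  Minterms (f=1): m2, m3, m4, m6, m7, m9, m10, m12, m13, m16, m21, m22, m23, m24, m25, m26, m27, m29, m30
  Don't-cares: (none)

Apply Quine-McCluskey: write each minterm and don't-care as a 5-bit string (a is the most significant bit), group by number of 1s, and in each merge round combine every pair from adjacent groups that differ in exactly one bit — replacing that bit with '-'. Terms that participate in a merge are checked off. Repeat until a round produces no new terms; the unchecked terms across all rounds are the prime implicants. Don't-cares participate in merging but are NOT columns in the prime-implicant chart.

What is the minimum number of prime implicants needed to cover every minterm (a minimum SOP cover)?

size-2^0 implicants → 00010(✓)  00011(✓)  00100(✓)  00110(✓)  00111(✓)  01001(✓)  01010(✓)  01100(✓)  01101(✓)  10000(✓)  10101(✓)  10110(✓)  10111(✓)  11000(✓)  11001(✓)  11010(✓)  11011(✓)  11101(✓)  11110(✓)
size-2^1 implicants → -0110(✓)  -0111(✓)  -1001(✓)  -1010  -1101(✓)  0-010  0-100  00-10(✓)  00-11(✓)  0001-(✓)  001-0  0011-(✓)  01-01(✓)  0110-  1-000  1-101  1-110  101-1  1011-(✓)  11-01(✓)  11-10  110-0(✓)  110-1(✓)  1100-(✓)  1101-(✓)
size-2^2 implicants → -011-  -1-01  00-1-  110--
Unchecked terms (primes): -011-, -1-01, -1010, 0-010, 0-100, 00-1-, 001-0, 0110-, 1-000, 1-101, 1-110, 101-1, 11-10, 110--
Minterm coverage:
  m2 ⊆ 0-010,00-1-
  m3 ⊆ 00-1- [E]
  m4 ⊆ 0-100,001-0
  m6 ⊆ -011-,00-1-,001-0
  m7 ⊆ -011-,00-1-
  m9 ⊆ -1-01 [E]
  m10 ⊆ -1010,0-010
  m12 ⊆ 0-100,0110-
  m13 ⊆ -1-01,0110-
  m16 ⊆ 1-000 [E]
  m21 ⊆ 1-101,101-1
  m22 ⊆ -011-,1-110
  m23 ⊆ -011-,101-1
  m24 ⊆ 1-000,110--
  m25 ⊆ -1-01,110--
  m26 ⊆ -1010,11-10,110--
  m27 ⊆ 110-- [E]
  m29 ⊆ -1-01,1-101
  m30 ⊆ 1-110,11-10
E = {-1-01, 00-1-, 1-000, 110--}
Petrick residual → -1010, 0-100, 1-110, 101-1
Cover = bd'e + bc'de' + a'cd'e' + a'b'd + ac'd'e' + acde' + ab'ce + abc'  |cover|=8

8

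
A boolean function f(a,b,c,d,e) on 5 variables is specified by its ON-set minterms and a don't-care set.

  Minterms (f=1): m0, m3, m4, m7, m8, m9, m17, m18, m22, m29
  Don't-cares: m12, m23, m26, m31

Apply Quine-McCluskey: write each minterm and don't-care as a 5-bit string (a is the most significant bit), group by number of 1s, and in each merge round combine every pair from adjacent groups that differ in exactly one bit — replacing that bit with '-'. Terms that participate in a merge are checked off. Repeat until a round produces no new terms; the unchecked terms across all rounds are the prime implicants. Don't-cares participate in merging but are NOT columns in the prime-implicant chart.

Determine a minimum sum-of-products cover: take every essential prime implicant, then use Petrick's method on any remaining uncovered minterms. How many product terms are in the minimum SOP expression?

size-2^0 implicants → 00000(✓)  00011(✓)  00100(✓)  00111(✓)  01000(✓)  01001(✓)  01100(✓)  10001  10010(✓)  10110(✓)  10111(✓)  11010(✓)  11101(✓)  11111(✓)
size-2^1 implicants → -0111  0-000(✓)  0-100(✓)  00-00(✓)  00-11  01-00(✓)  0100-  1-010  1-111  10-10  1011-  111-1
size-2^2 implicants → 0--00
Unchecked terms (primes): -0111, 0--00, 00-11, 0100-, 1-010, 1-111, 10-10, 10001, 1011-, 111-1
Minterm coverage:
  m0 ⊆ 0--00 [E]
  m3 ⊆ 00-11 [E]
  m4 ⊆ 0--00 [E]
  m7 ⊆ -0111,00-11
  m8 ⊆ 0--00,0100-
  m9 ⊆ 0100- [E]
  m17 ⊆ 10001 [E]
  m18 ⊆ 1-010,10-10
  m22 ⊆ 10-10,1011-
  m29 ⊆ 111-1 [E]
E = {0--00, 00-11, 0100-, 10001, 111-1}
Petrick residual → 10-10
Cover = a'd'e' + a'b'de + a'bc'd' + ab'de' + ab'c'd'e + abce  |cover|=6

6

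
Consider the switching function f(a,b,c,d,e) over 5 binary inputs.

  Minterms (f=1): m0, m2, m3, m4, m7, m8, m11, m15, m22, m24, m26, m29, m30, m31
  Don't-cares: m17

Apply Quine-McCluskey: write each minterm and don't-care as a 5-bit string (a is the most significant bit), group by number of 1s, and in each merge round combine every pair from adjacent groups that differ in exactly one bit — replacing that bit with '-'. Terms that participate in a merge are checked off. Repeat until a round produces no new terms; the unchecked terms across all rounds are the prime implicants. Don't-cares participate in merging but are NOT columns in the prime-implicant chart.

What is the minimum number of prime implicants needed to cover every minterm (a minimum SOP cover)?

7

[col 0] 00000*, 00010*, 00011*, 00100*, 00111*, 01000*, 01011*, 01111*, 10001, 10110*, 11000*, 11010*, 11101*, 11110*, 11111*
[col 1] -1000, -1111, 0-000, 0-011*, 0-111*, 00-00, 00-11*, 000-0, 0001-, 01-11*, 1-110, 11-10, 110-0, 111-1, 1111-
[col 2] 0--11
Prime implicants: -1000, -1111, 0--11, 0-000, 00-00, 000-0, 0001-, 1-110, 10001, 11-10, 110-0, 111-1, 1111-
PI chart (minterm → PIs covering it):
  0 | 0-000,00-00,000-0
  2 | 000-0,0001-
  3 | 0--11,0001-
  4 | 00-00  (sole → essential)
  7 | 0--11  (sole → essential)
  8 | -1000,0-000
  11 | 0--11  (sole → essential)
  15 | -1111,0--11
  22 | 1-110  (sole → essential)
  24 | -1000,110-0
  26 | 11-10,110-0
  29 | 111-1  (sole → essential)
  30 | 1-110,11-10,1111-
  31 | -1111,111-1,1111-
Essential prime implicants: 0--11, 00-00, 1-110, 111-1
Petrick residual → -1000, 000-0, 11-10
Minimum SOP uses 7 PIs: bc'd'e' + a'de + a'b'd'e' + a'b'c'e' + acde' + abde' + abce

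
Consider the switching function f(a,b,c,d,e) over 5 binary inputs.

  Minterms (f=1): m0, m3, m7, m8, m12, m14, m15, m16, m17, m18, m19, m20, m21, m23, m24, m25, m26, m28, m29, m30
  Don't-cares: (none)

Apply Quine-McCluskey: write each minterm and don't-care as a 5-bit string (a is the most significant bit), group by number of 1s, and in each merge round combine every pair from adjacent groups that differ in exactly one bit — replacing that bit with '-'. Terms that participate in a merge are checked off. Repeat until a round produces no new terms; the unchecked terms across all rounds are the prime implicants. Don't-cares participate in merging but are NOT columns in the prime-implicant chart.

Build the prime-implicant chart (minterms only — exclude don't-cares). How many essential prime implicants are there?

[col 0] 00000*, 00011*, 00111*, 01000*, 01100*, 01110*, 01111*, 10000*, 10001*, 10010*, 10011*, 10100*, 10101*, 10111*, 11000*, 11001*, 11010*, 11100*, 11101*, 11110*
[col 1] -0000*, -0011*, -0111*, -1000*, -1100*, -1110*, 0-000*, 0-111, 00-11*, 01-00*, 011-0*, 0111-, 1-000*, 1-001*, 1-010*, 1-100*, 1-101*, 10-00*, 10-01*, 10-11*, 100-0*, 100-1*, 1000-*, 1001-*, 101-1*, 1010-*, 11-00*, 11-01*, 11-10*, 110-0*, 1100-*, 111-0*, 1110-*
[col 2] --000, -0-11, -1-00, -11-0, 1--00*, 1--01*, 1-0-0, 1-00-*, 1-10-*, 10--1, 10-0-*, 100--, 11--0, 11-0-*
[col 3] 1--0-
Prime implicants: --000, -0-11, -1-00, -11-0, 0-111, 0111-, 1--0-, 1-0-0, 10--1, 100--, 11--0
PI chart (minterm → PIs covering it):
  0 | --000  (sole → essential)
  3 | -0-11  (sole → essential)
  7 | -0-11,0-111
  8 | --000,-1-00
  12 | -1-00,-11-0
  14 | -11-0,0111-
  15 | 0-111,0111-
  16 | --000,1--0-,1-0-0,100--
  17 | 1--0-,10--1,100--
  18 | 1-0-0,100--
  19 | -0-11,10--1,100--
  20 | 1--0-  (sole → essential)
  21 | 1--0-,10--1
  23 | -0-11,10--1
  24 | --000,-1-00,1--0-,1-0-0,11--0
  25 | 1--0-  (sole → essential)
  26 | 1-0-0,11--0
  28 | -1-00,-11-0,1--0-,11--0
  29 | 1--0-  (sole → essential)
  30 | -11-0,11--0
Essential prime implicants: --000, -0-11, 1--0-

3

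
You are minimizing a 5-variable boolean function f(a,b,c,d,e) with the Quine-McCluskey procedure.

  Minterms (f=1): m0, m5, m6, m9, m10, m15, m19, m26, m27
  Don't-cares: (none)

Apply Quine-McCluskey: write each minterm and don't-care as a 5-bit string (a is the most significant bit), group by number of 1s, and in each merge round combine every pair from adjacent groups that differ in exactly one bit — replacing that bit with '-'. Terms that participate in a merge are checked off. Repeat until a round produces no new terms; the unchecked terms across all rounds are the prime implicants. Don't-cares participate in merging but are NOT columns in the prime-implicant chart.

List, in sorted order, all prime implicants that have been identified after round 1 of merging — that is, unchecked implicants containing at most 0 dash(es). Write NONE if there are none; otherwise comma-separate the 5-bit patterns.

[col 0] 00000, 00101, 00110, 01001, 01010*, 01111, 10011*, 11010*, 11011*
[col 1] -1010, 1-011, 1101-
Prime implicants: -1010, 00000, 00101, 00110, 01001, 01111, 1-011, 1101-

00000, 00101, 00110, 01001, 01111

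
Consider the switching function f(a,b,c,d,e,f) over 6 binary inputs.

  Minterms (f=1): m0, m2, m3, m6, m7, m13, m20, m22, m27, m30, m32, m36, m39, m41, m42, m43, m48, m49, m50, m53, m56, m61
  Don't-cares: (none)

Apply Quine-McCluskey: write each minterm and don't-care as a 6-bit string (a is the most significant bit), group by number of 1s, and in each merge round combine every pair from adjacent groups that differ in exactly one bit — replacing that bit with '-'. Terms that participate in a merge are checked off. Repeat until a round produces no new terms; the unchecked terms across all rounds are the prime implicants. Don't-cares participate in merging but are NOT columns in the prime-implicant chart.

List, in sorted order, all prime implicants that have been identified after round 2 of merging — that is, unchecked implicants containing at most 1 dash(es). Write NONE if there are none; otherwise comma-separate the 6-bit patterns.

-00000, -00111, 0-0110, 0000-0, 001101, 01-110, 0101-0, 011011, 1-0000, 100-00, 1010-1, 10101-, 11-000, 11-101, 110-01, 1100-0, 11000-

[col 0] 000000*, 000010*, 000011*, 000110*, 000111*, 001101, 010100*, 010110*, 011011, 011110*, 100000*, 100100*, 100111*, 101001*, 101010*, 101011*, 110000*, 110001*, 110010*, 110101*, 111000*, 111101*
[col 1] -00000, -00111, 0-0110, 000-10*, 000-11*, 0000-0, 00001-*, 00011-*, 01-110, 0101-0, 1-0000, 100-00, 1010-1, 10101-, 11-000, 11-101, 110-01, 1100-0, 11000-
[col 2] 000-1-
Prime implicants: -00000, -00111, 0-0110, 000-1-, 0000-0, 001101, 01-110, 0101-0, 011011, 1-0000, 100-00, 1010-1, 10101-, 11-000, 11-101, 110-01, 1100-0, 11000-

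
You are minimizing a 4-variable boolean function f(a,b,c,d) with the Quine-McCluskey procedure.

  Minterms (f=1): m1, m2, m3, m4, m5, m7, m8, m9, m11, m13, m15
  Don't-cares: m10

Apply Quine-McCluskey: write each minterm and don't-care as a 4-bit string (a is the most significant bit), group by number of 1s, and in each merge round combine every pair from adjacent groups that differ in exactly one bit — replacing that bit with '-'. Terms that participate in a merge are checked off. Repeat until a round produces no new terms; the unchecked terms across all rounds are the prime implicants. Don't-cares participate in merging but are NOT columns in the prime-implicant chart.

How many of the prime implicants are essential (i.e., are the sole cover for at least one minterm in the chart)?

4

size-2^0 implicants → 0001(✓)  0010(✓)  0011(✓)  0100(✓)  0101(✓)  0111(✓)  1000(✓)  1001(✓)  1010(✓)  1011(✓)  1101(✓)  1111(✓)
size-2^1 implicants → -001(✓)  -010(✓)  -011(✓)  -101(✓)  -111(✓)  0-01(✓)  0-11(✓)  00-1(✓)  001-(✓)  01-1(✓)  010-  1-01(✓)  1-11(✓)  10-0(✓)  10-1(✓)  100-(✓)  101-(✓)  11-1(✓)
size-2^2 implicants → --01(✓)  --11(✓)  -0-1(✓)  -01-  -1-1(✓)  0--1(✓)  1--1(✓)  10--
size-2^3 implicants → ---1
Unchecked terms (primes): ---1, -01-, 010-, 10--
Minterm coverage:
  m1 ⊆ ---1 [E]
  m2 ⊆ -01- [E]
  m3 ⊆ ---1,-01-
  m4 ⊆ 010- [E]
  m5 ⊆ ---1,010-
  m7 ⊆ ---1 [E]
  m8 ⊆ 10-- [E]
  m9 ⊆ ---1,10--
  m11 ⊆ ---1,-01-,10--
  m13 ⊆ ---1 [E]
  m15 ⊆ ---1 [E]
E = {---1, -01-, 010-, 10--}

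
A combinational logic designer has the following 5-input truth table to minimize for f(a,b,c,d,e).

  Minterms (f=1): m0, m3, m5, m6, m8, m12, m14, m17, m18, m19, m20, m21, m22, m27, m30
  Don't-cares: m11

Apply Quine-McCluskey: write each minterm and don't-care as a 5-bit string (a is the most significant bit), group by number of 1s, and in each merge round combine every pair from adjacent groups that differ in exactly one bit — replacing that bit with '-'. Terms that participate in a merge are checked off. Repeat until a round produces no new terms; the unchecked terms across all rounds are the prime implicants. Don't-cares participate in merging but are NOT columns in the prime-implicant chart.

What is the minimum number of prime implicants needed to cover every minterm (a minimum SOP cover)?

[col 0] 00000*, 00011*, 00101*, 00110*, 01000*, 01011*, 01100*, 01110*, 10001*, 10010*, 10011*, 10100*, 10101*, 10110*, 11011*, 11110*
[col 1] -0011*, -0101, -0110*, -1011*, -1110*, 0-000, 0-011*, 0-110*, 01-00, 011-0, 1-011*, 1-110*, 10-01, 10-10, 100-1, 1001-, 101-0, 1010-
[col 2] --011, --110
Prime implicants: --011, --110, -0101, 0-000, 01-00, 011-0, 10-01, 10-10, 100-1, 1001-, 101-0, 1010-
PI chart (minterm → PIs covering it):
  0 | 0-000  (sole → essential)
  3 | --011  (sole → essential)
  5 | -0101  (sole → essential)
  6 | --110  (sole → essential)
  8 | 0-000,01-00
  12 | 01-00,011-0
  14 | --110,011-0
  17 | 10-01,100-1
  18 | 10-10,1001-
  19 | --011,100-1,1001-
  20 | 101-0,1010-
  21 | -0101,10-01,1010-
  22 | --110,10-10,101-0
  27 | --011  (sole → essential)
  30 | --110  (sole → essential)
Essential prime implicants: --011, --110, -0101, 0-000
Petrick residual → 01-00, 10-01, 10-10, 101-0
Minimum SOP uses 8 PIs: c'de + cde' + b'cd'e + a'c'd'e' + a'bd'e' + ab'd'e + ab'de' + ab'ce'

8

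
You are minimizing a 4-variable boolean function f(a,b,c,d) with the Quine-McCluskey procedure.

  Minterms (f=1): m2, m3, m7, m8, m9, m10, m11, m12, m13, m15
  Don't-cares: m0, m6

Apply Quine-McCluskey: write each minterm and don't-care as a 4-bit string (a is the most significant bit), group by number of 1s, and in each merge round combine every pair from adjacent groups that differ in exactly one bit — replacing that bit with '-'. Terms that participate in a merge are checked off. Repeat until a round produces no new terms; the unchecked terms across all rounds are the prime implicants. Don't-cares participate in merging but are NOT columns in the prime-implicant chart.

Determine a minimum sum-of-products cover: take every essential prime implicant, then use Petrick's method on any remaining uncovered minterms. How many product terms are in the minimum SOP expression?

Round 0: 0000✓ 0010✓ 0011✓ 0110✓ 0111✓ 1000✓ 1001✓ 1010✓ 1011✓ 1100✓ 1101✓ 1111✓
Round 1: -000✓ -010✓ -011✓ -111✓ 0-10✓ 0-11✓ 00-0✓ 001-✓ 011-✓ 1-00✓ 1-01✓ 1-11✓ 10-0✓ 10-1✓ 100-✓ 101-✓ 11-1✓ 110-✓
Round 2: --11 -0-0 -01- 0-1- 1--1 1-0- 10--
PIs = {--11, -0-0, -01-, 0-1-, 1--1, 1-0-, 10--}
Coverage chart:
  m2: -0-0,-01-,0-1-
  m3: --11,-01-,0-1-
  m7: --11,0-1-
  m8: -0-0,1-0-,10--
  m9: 1--1,1-0-,10--
  m10: -0-0,-01-,10--
  m11: --11,-01-,1--1,10--
  m12: 1-0- ←essential
  m13: 1--1,1-0-
  m15: --11,1--1
Essential: 1-0-
Petrick residual → --11, -0-0
Min cover (3 terms): cd + b'd' + ac'

3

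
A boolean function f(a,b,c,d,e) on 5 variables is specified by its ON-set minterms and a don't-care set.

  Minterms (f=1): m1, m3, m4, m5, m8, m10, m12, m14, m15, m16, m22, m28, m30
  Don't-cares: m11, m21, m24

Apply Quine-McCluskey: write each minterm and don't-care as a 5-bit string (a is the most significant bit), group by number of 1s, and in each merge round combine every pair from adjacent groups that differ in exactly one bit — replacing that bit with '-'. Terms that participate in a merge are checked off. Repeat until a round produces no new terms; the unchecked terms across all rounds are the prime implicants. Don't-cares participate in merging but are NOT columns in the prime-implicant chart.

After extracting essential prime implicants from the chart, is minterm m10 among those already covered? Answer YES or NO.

YES

size-2^0 implicants → 00001(✓)  00011(✓)  00100(✓)  00101(✓)  01000(✓)  01010(✓)  01011(✓)  01100(✓)  01110(✓)  01111(✓)  10000(✓)  10101(✓)  10110(✓)  11000(✓)  11100(✓)  11110(✓)
size-2^1 implicants → -0101  -1000(✓)  -1100(✓)  -1110(✓)  0-011  0-100  00-01  000-1  0010-  01-00(✓)  01-10(✓)  01-11(✓)  010-0(✓)  0101-(✓)  011-0(✓)  0111-(✓)  1-000  1-110  11-00(✓)  111-0(✓)
size-2^2 implicants → -1-00  -11-0  01--0  01-1-
Unchecked terms (primes): -0101, -1-00, -11-0, 0-011, 0-100, 00-01, 000-1, 0010-, 01--0, 01-1-, 1-000, 1-110
Minterm coverage:
  m1 ⊆ 00-01,000-1
  m3 ⊆ 0-011,000-1
  m4 ⊆ 0-100,0010-
  m5 ⊆ -0101,00-01,0010-
  m8 ⊆ -1-00,01--0
  m10 ⊆ 01--0,01-1-
  m12 ⊆ -1-00,-11-0,0-100,01--0
  m14 ⊆ -11-0,01--0,01-1-
  m15 ⊆ 01-1- [E]
  m16 ⊆ 1-000 [E]
  m22 ⊆ 1-110 [E]
  m28 ⊆ -1-00,-11-0
  m30 ⊆ -11-0,1-110
E = {01-1-, 1-000, 1-110}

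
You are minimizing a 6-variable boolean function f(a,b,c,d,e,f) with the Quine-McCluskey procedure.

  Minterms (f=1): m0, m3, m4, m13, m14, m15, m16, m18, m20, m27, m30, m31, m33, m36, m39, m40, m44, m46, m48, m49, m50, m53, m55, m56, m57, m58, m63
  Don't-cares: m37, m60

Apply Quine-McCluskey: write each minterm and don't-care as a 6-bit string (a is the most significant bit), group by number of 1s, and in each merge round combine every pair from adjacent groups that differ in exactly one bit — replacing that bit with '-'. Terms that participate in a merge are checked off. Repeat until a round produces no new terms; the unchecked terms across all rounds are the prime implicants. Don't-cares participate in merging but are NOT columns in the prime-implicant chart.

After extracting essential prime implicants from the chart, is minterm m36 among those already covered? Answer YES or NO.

NO

[col 0] 000000*, 000011, 000100*, 001101*, 001110*, 001111*, 010000*, 010010*, 010100*, 011011*, 011110*, 011111*, 100001*, 100100*, 100101*, 100111*, 101000*, 101100*, 101110*, 110000*, 110001*, 110010*, 110101*, 110111*, 111000*, 111001*, 111010*, 111100*, 111111*
[col 1] -00100, -01110, -10000*, -10010*, -11111, 0-0000*, 0-0100*, 0-1110*, 0-1111*, 000-00*, 0011-1, 00111-*, 010-00*, 0100-0*, 011-11, 01111-*, 1-0001*, 1-0101*, 1-0111*, 1-1000*, 1-1100*, 10-100, 100-01*, 1001-1*, 10010-, 101-00*, 1011-0, 11-000*, 11-001*, 11-010*, 11-111, 110-01*, 1100-0*, 11000-*, 1101-1*, 111-00*, 1110-0*, 11100-*
[col 2] -100-0, 0-0-00, 0-111-, 1-0-01, 1-01-1, 1-1-00, 11-0-0, 11-00-
Prime implicants: -00100, -01110, -100-0, -11111, 0-0-00, 0-111-, 000011, 0011-1, 011-11, 1-0-01, 1-01-1, 1-1-00, 10-100, 10010-, 1011-0, 11-0-0, 11-00-, 11-111
PI chart (minterm → PIs covering it):
  0 | 0-0-00  (sole → essential)
  3 | 000011  (sole → essential)
  4 | -00100,0-0-00
  13 | 0011-1  (sole → essential)
  14 | -01110,0-111-
  15 | 0-111-,0011-1
  16 | -100-0,0-0-00
  18 | -100-0  (sole → essential)
  20 | 0-0-00  (sole → essential)
  27 | 011-11  (sole → essential)
  30 | 0-111-  (sole → essential)
  31 | -11111,0-111-,011-11
  33 | 1-0-01  (sole → essential)
  36 | -00100,10-100,10010-
  39 | 1-01-1  (sole → essential)
  40 | 1-1-00  (sole → essential)
  44 | 1-1-00,10-100,1011-0
  46 | -01110,1011-0
  48 | -100-0,11-0-0,11-00-
  49 | 1-0-01,11-00-
  50 | -100-0,11-0-0
  53 | 1-0-01,1-01-1
  55 | 1-01-1,11-111
  56 | 1-1-00,11-0-0,11-00-
  57 | 11-00-  (sole → essential)
  58 | 11-0-0  (sole → essential)
  63 | -11111,11-111
Essential prime implicants: -100-0, 0-0-00, 0-111-, 000011, 0011-1, 011-11, 1-0-01, 1-01-1, 1-1-00, 11-0-0, 11-00-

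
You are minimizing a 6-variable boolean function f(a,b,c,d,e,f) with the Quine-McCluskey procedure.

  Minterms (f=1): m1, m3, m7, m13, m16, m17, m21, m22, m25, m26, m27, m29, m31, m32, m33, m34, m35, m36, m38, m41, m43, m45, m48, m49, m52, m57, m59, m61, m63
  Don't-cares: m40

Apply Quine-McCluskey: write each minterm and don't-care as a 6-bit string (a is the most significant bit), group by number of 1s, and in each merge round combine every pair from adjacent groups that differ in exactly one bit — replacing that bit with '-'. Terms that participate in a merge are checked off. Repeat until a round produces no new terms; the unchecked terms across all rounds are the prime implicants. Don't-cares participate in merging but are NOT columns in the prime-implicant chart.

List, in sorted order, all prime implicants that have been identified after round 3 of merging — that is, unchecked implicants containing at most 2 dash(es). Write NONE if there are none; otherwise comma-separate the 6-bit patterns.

Round 0: 000001✓ 000011✓ 000111✓ 001101✓ 010000✓ 010001✓ 010101✓ 010110 011001✓ 011010✓ 011011✓ 011101✓ 011111✓ 100000✓ 100001✓ 100010✓ 100011✓ 100100✓ 100110✓ 101000✓ 101001✓ 101011✓ 101101✓ 110000✓ 110001✓ 110100✓ 111001✓ 111011✓ 111101✓ 111111✓
Round 1: -00001✓ -00011✓ -01101✓ -10000✓ -10001✓ -11001✓ -11011✓ -11101✓ -11111✓ 0-0001✓ 0-1101✓ 000-11 0000-1✓ 01-001✓ 01-101✓ 010-01✓ 01000-✓ 011-01✓ 011-11✓ 0110-1✓ 01101- 0111-1✓ 1-0000✓ 1-0001✓ 1-0100✓ 1-1001✓ 1-1011✓ 1-1101✓ 10-000✓ 10-001✓ 10-011✓ 100-00✓ 100-10✓ 1000-0✓ 1000-1✓ 10000-✓ 10001-✓ 1001-0✓ 101-01✓ 1010-1✓ 10100-✓ 11-001✓ 110-00✓ 11000-✓ 111-01✓ 111-11✓ 1110-1✓ 1111-1✓
Round 2: --0001 --1101 -000-1 -1-001 -1000- -11-01✓ -11-11✓ -110-1✓ -111-1✓ 01--01 011--1✓ 1--001 1-0-00 1-000- 1-1-01 1-10-1 10-0-1 10-00- 100--0 1000-- 111--1✓
Round 3: -11--1
PIs = {--0001, --1101, -000-1, -1-001, -1000-, -11--1, 000-11, 01--01, 010110, 01101-, 1--001, 1-0-00, 1-000-, 1-1-01, 1-10-1, 10-0-1, 10-00-, 100--0, 1000--}

--0001, --1101, -000-1, -1-001, -1000-, 000-11, 01--01, 010110, 01101-, 1--001, 1-0-00, 1-000-, 1-1-01, 1-10-1, 10-0-1, 10-00-, 100--0, 1000--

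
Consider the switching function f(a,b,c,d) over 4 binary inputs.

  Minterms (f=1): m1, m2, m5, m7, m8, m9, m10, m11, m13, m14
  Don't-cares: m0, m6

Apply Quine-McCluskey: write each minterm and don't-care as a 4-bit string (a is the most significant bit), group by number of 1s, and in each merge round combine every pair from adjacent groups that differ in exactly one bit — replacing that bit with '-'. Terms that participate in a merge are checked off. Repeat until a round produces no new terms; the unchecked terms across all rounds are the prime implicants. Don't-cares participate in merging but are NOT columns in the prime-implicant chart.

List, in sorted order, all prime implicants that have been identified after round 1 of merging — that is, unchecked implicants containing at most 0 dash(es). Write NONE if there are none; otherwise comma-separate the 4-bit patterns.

[col 0] 0000*, 0001*, 0010*, 0101*, 0110*, 0111*, 1000*, 1001*, 1010*, 1011*, 1101*, 1110*
[col 1] -000*, -001*, -010*, -101*, -110*, 0-01*, 0-10*, 00-0*, 000-*, 01-1, 011-, 1-01*, 1-10*, 10-0*, 10-1*, 100-*, 101-*
[col 2] --01, --10, -0-0, -00-, 10--
Prime implicants: --01, --10, -0-0, -00-, 01-1, 011-, 10--

NONE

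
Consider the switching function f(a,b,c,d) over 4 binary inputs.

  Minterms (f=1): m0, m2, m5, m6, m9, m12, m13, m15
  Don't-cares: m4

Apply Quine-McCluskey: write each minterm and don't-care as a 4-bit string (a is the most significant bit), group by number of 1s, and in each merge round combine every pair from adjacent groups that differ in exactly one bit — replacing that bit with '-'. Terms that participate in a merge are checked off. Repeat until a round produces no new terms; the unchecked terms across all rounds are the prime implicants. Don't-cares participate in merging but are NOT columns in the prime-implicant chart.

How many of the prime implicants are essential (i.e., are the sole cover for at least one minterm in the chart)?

4

size-2^0 implicants → 0000(✓)  0010(✓)  0100(✓)  0101(✓)  0110(✓)  1001(✓)  1100(✓)  1101(✓)  1111(✓)
size-2^1 implicants → -100(✓)  -101(✓)  0-00(✓)  0-10(✓)  00-0(✓)  01-0(✓)  010-(✓)  1-01  11-1  110-(✓)
size-2^2 implicants → -10-  0--0
Unchecked terms (primes): -10-, 0--0, 1-01, 11-1
Minterm coverage:
  m0 ⊆ 0--0 [E]
  m2 ⊆ 0--0 [E]
  m5 ⊆ -10- [E]
  m6 ⊆ 0--0 [E]
  m9 ⊆ 1-01 [E]
  m12 ⊆ -10- [E]
  m13 ⊆ -10-,1-01,11-1
  m15 ⊆ 11-1 [E]
E = {-10-, 0--0, 1-01, 11-1}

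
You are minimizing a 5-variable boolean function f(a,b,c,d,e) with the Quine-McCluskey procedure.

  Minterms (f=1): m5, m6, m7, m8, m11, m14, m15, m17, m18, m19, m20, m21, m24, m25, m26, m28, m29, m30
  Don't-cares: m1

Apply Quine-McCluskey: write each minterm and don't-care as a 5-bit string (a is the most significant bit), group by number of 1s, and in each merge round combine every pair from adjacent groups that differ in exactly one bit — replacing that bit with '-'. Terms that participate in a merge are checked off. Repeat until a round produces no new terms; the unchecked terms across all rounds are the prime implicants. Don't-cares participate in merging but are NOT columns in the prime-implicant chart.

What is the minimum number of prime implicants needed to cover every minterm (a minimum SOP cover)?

[col 0] 00001*, 00101*, 00110*, 00111*, 01000*, 01011*, 01110*, 01111*, 10001*, 10010*, 10011*, 10100*, 10101*, 11000*, 11001*, 11010*, 11100*, 11101*, 11110*
[col 1] -0001*, -0101*, -1000, -1110, 0-110*, 0-111*, 00-01*, 001-1, 0011-*, 01-11, 0111-*, 1-001*, 1-010, 1-100*, 1-101*, 10-01*, 100-1, 1001-, 1010-*, 11-00*, 11-01*, 11-10*, 110-0*, 1100-*, 111-0*, 1110-*
[col 2] -0-01, 0-11-, 1--01, 1-10-, 11--0, 11-0-
Prime implicants: -0-01, -1000, -1110, 0-11-, 001-1, 01-11, 1--01, 1-010, 1-10-, 100-1, 1001-, 11--0, 11-0-
PI chart (minterm → PIs covering it):
  5 | -0-01,001-1
  6 | 0-11-  (sole → essential)
  7 | 0-11-,001-1
  8 | -1000  (sole → essential)
  11 | 01-11  (sole → essential)
  14 | -1110,0-11-
  15 | 0-11-,01-11
  17 | -0-01,1--01,100-1
  18 | 1-010,1001-
  19 | 100-1,1001-
  20 | 1-10-  (sole → essential)
  21 | -0-01,1--01,1-10-
  24 | -1000,11--0,11-0-
  25 | 1--01,11-0-
  26 | 1-010,11--0
  28 | 1-10-,11--0,11-0-
  29 | 1--01,1-10-,11-0-
  30 | -1110,11--0
Essential prime implicants: -1000, 0-11-, 01-11, 1-10-
Petrick residual → -0-01, 1--01, 1001-, 11--0
Minimum SOP uses 8 PIs: b'd'e + bc'd'e' + a'cd + a'bde + ad'e + acd' + ab'c'd + abe'

8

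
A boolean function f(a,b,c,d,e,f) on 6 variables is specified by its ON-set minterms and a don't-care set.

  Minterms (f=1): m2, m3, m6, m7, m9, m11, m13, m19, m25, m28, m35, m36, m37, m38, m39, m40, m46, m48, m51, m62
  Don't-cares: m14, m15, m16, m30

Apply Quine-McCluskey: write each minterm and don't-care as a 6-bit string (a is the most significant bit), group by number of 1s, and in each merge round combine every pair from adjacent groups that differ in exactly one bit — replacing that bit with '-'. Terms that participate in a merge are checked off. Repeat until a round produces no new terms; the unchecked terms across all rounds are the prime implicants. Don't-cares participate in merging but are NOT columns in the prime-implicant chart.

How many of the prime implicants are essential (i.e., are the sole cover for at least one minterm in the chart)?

9

[col 0] 000010*, 000011*, 000110*, 000111*, 001001*, 001011*, 001101*, 001110*, 001111*, 010000*, 010011*, 011001*, 011100*, 011110*, 100011*, 100100*, 100101*, 100110*, 100111*, 101000, 101110*, 110000*, 110011*, 111110*
[col 1] -00011*, -00110*, -00111*, -01110*, -10000, -10011*, -11110*, 0-0011*, 0-1001, 0-1110*, 00-011*, 00-110*, 00-111*, 000-10*, 000-11*, 00001-*, 00011-*, 001-01*, 001-11*, 0010-1*, 0011-1*, 00111-*, 0111-0, 1-0011*, 1-1110*, 10-110*, 100-11*, 1001-0*, 1001-1*, 10010-*, 10011-*
[col 2] --0011, --1110, -0-110, -00-11, -0011-, 00--11, 00-11-, 000-1-, 001--1, 1001--
Prime implicants: --0011, --1110, -0-110, -00-11, -0011-, -10000, 0-1001, 00--11, 00-11-, 000-1-, 001--1, 0111-0, 1001--, 101000
PI chart (minterm → PIs covering it):
  2 | 000-1-  (sole → essential)
  3 | --0011,-00-11,00--11,000-1-
  6 | -0-110,-0011-,00-11-,000-1-
  7 | -00-11,-0011-,00--11,00-11-,000-1-
  9 | 0-1001,001--1
  11 | 00--11,001--1
  13 | 001--1  (sole → essential)
  19 | --0011  (sole → essential)
  25 | 0-1001  (sole → essential)
  28 | 0111-0  (sole → essential)
  35 | --0011,-00-11
  36 | 1001--  (sole → essential)
  37 | 1001--  (sole → essential)
  38 | -0-110,-0011-,1001--
  39 | -00-11,-0011-,1001--
  40 | 101000  (sole → essential)
  46 | --1110,-0-110
  48 | -10000  (sole → essential)
  51 | --0011  (sole → essential)
  62 | --1110  (sole → essential)
Essential prime implicants: --0011, --1110, -10000, 0-1001, 000-1-, 001--1, 0111-0, 1001--, 101000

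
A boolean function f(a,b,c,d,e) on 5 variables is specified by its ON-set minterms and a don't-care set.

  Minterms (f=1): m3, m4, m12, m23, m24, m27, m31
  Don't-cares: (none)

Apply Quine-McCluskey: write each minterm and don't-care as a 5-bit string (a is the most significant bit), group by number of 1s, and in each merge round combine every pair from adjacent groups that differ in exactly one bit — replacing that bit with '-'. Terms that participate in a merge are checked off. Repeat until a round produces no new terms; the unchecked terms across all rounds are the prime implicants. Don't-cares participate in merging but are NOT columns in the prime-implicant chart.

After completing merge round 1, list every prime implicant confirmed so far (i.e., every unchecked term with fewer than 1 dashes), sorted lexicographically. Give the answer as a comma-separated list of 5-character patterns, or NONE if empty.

size-2^0 implicants → 00011  00100(✓)  01100(✓)  10111(✓)  11000  11011(✓)  11111(✓)
size-2^1 implicants → 0-100  1-111  11-11
Unchecked terms (primes): 0-100, 00011, 1-111, 11-11, 11000

00011, 11000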